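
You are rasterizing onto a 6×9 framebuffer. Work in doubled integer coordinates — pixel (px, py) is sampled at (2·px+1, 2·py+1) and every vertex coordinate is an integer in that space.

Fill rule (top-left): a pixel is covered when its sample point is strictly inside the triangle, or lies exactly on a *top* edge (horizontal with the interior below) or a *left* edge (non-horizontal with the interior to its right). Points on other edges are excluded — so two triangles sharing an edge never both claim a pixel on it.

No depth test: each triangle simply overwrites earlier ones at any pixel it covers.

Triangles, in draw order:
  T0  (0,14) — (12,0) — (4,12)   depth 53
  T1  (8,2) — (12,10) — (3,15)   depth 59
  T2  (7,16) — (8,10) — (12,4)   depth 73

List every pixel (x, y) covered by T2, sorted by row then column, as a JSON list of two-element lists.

T0:
  2·area = 32
  edge (0, 14)→(12, 0): d=(12,-14) top-left  bias=+0
  edge (12, 0)→(4, 12): d=(-8,12) right/bottom  bias=-1
  edge (4, 12)→(0, 14): d=(-4,2) right/bottom  bias=-1
    (3,3)@(7, 7): e=[14,4,14] → #
    (4,3)@(9, 7): e=[42,-20,10] → ·
    (2,4)@(5, 9): e=[10,12,10] → #
    (3,4)@(7, 9): e=[38,-12,6] → ·
    (1,5)@(3, 11): e=[6,20,6] → #
    (2,5)@(5, 11): e=[34,-4,2] → ·
    (0,6)@(1, 13): e=[2,28,2] → #
    (1,6)@(3, 13): e=[30,4,-2] → ·
    (0,7)@(1, 15): e=[26,12,-6] → ·
  covered (4 px):
    · · · · · ·
    · · · · · ·
    · · · · · ·
    · · · # · ·
    · · # · · ·
    · # · · · ·
    # · · · · ·
    · · · · · ·
    · · · · · ·
T1:
  2·area = 92
  edge (8, 2)→(12, 10): d=(4,8) right/bottom  bias=-1
  edge (12, 10)→(3, 15): d=(-9,5) right/bottom  bias=-1
  edge (3, 15)→(8, 2): d=(5,-13) top-left  bias=+0
    (3,2)@(7, 5): e=[20,70,2] → #
    (4,2)@(9, 5): e=[4,60,28] → #
    (5,2)@(11, 5): e=[-12,50,54] → ·
    (3,3)@(7, 7): e=[28,52,12] → #
    (5,3)@(11, 7): e=[-4,32,64] → ·
    (3,4)@(7, 9): e=[36,34,22] → #
    (5,4)@(11, 9): e=[4,14,74] → #
    (2,5)@(5, 11): e=[60,26,6] → #
    (5,5)@(11, 11): e=[12,-4,84] → ·
    (2,6)@(5, 13): e=[68,8,16] → #
    (3,6)@(7, 13): e=[52,-2,42] → ·
    (4,6)@(9, 13): e=[36,-12,68] → ·
    (1,7)@(3, 15): e=[92,0,0] → ·  [on edge]
  covered (11 px):
    · · · · · ·
    · · · · · ·
    · · · # # ·
    · · · # # ·
    · · · # # #
    · · # # # ·
    · · # · · ·
    · · · · · ·
    · · · · · ·
T2:
  2·area = 18
  edge (7, 16)→(8, 10): d=(1,-6) top-left  bias=+0
  edge (8, 10)→(12, 4): d=(4,-6) top-left  bias=+0
  edge (12, 4)→(7, 16): d=(-5,12) right/bottom  bias=-1
    (4,4)@(9, 9): e=[5,2,11] → #
    (5,4)@(11, 9): e=[17,14,-13] → ·
    (4,5)@(9, 11): e=[7,10,1] → #
    (5,5)@(11, 11): e=[19,22,-23] → ·
    (4,6)@(9, 13): e=[9,18,-9] → ·
  covered (2 px):
    · · · · · ·
    · · · · · ·
    · · · · · ·
    · · · · · ·
    · · · · # ·
    · · · · # ·
    · · · · · ·
    · · · · · ·
    · · · · · ·

Answer: [[4,4],[4,5]]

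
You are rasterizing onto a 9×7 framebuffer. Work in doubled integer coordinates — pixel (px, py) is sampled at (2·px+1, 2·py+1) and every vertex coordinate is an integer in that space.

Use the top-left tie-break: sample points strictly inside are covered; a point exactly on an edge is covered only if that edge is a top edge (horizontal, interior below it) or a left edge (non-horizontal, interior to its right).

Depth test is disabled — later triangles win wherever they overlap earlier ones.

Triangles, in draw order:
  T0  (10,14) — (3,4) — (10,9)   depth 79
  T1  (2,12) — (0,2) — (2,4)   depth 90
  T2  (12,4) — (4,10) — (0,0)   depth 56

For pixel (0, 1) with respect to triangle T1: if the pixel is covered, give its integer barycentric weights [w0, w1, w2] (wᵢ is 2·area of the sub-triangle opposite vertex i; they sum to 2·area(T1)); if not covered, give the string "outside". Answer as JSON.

T0:
  2·area = 35
  edge (10, 14)→(3, 4): d=(-7,-10) top-left  bias=+0
  edge (3, 4)→(10, 9): d=(7,5) right/bottom  bias=-1
  edge (10, 9)→(10, 14): d=(0,5) right/bottom  bias=-1
    (3,3)@(7, 7): e=[19,1,15] → X
    (4,3)@(9, 7): e=[39,-9,5] → .
    (3,4)@(7, 9): e=[5,15,15] → X
    (4,4)@(9, 9): e=[25,5,5] → X
    (5,4)@(11, 9): e=[45,-5,-5] → .
    (3,5)@(7, 11): e=[-9,29,15] → .
    (4,5)@(9, 11): e=[11,19,5] → X
    (5,5)@(11, 11): e=[31,9,-5] → .
    (4,6)@(9, 13): e=[-3,33,5] → .
  covered (4 px):
    . . . . . . . . .
    . . . . . . . . .
    . . . . . . . . .
    . . . X . . . . .
    . . . X X . . . .
    . . . . X . . . .
    . . . . . . . . .
T1:
  2·area = 16
  edge (2, 12)→(0, 2): d=(-2,-10) top-left  bias=+0
  edge (0, 2)→(2, 4): d=(2,2) right/bottom  bias=-1
  edge (2, 4)→(2, 12): d=(0,8) right/bottom  bias=-1
    (0,1)@(1, 3): e=[8,0,8] → .  [on edge]
    (0,2)@(1, 5): e=[4,4,8] → X
    (1,2)@(3, 5): e=[24,0,-8] → .  [on edge]
    (0,3)@(1, 7): e=[0,8,8] → X  [on edge]
    (1,3)@(3, 7): e=[20,4,-8] → .
    (2,3)@(5, 7): e=[40,0,-24] → .  [on edge]
    (0,4)@(1, 9): e=[-4,12,8] → .
    (3,4)@(7, 9): e=[56,0,-40] → .  [on edge]
    (4,5)@(9, 11): e=[72,0,-56] → .  [on edge]
    (5,6)@(11, 13): e=[88,0,-72] → .  [on edge]
  covered (2 px):
    . . . . . . . . .
    . . . . . . . . .
    X . . . . . . . .
    X . . . . . . . .
    . . . . . . . . .
    . . . . . . . . .
    . . . . . . . . .
T2:
  2·area = 104
  edge (12, 4)→(4, 10): d=(-8,6) right/bottom  bias=-1
  edge (4, 10)→(0, 0): d=(-4,-10) top-left  bias=+0
  edge (0, 0)→(12, 4): d=(12,4) right/bottom  bias=-1
    (0,0)@(1, 1): e=[90,6,8] → X
    (1,0)@(3, 1): e=[78,26,0] → .  [on edge]
    (0,1)@(1, 3): e=[74,-2,32] → .
    (1,1)@(3, 3): e=[62,18,24] → X
    (2,1)@(5, 3): e=[50,38,16] → X
    (3,1)@(7, 3): e=[38,58,8] → X
    (4,1)@(9, 3): e=[26,78,0] → .  [on edge]
    (1,2)@(3, 5): e=[46,10,48] → X
    (4,2)@(9, 5): e=[10,70,24] → X
    (5,2)@(11, 5): e=[-2,90,16] → .
    (7,2)@(15, 5): e=[-26,130,0] → .  [on edge]
    (1,3)@(3, 7): e=[30,2,72] → X
  covered (12 px):
    X . . . . . . . .
    . X X X . . . . .
    . X X X X . . . .
    . X X X . . . . .
    . . X . . . . . .
    . . . . . . . . .
    . . . . . . . . .

Result: "outside"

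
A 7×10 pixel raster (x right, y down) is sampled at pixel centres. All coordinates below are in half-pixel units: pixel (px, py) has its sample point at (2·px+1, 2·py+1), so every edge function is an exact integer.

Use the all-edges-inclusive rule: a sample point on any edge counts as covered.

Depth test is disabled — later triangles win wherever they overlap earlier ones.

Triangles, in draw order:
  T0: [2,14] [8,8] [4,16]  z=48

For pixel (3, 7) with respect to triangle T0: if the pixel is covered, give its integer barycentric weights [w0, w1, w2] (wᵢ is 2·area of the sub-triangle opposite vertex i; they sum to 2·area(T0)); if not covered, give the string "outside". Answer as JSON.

T0:
  2·area = 24
  edge (2, 14)→(8, 8): d=(6,-6) inclusive
  edge (8, 8)→(4, 16): d=(-4,8) inclusive
  edge (4, 16)→(2, 14): d=(-2,-2) inclusive
    (6,1)@(13, 3): e=[0,-20,44] → .  [on edge]
    (5,2)@(11, 5): e=[0,-12,36] → .  [on edge]
    (4,3)@(9, 7): e=[0,-4,28] → .  [on edge]
    (3,4)@(7, 9): e=[0,4,20] → X  [on edge]
    (4,4)@(9, 9): e=[12,-12,24] → .
    (2,5)@(5, 11): e=[0,12,12] → X  [on edge]
    (3,5)@(7, 11): e=[12,-4,16] → .
    (0,6)@(1, 13): e=[-12,36,0] → .  [on edge]
    (1,6)@(3, 13): e=[0,20,4] → X  [on edge]
    (3,6)@(7, 13): e=[24,-12,12] → .
    (0,7)@(1, 15): e=[0,28,-4] → .  [on edge]
    (1,7)@(3, 15): e=[12,12,0] → X  [on edge]
    (2,8)@(5, 17): e=[36,-12,0] → .  [on edge]
    (3,9)@(7, 19): e=[60,-36,0] → .  [on edge]
  covered (5 px):
    . . . . . . .
    . . . . . . .
    . . . . . . .
    . . . . . . .
    . . . X . . .
    . . X . . . .
    . X X . . . .
    . X . . . . .
    . . . . . . .
    . . . . . . .

Answer: "outside"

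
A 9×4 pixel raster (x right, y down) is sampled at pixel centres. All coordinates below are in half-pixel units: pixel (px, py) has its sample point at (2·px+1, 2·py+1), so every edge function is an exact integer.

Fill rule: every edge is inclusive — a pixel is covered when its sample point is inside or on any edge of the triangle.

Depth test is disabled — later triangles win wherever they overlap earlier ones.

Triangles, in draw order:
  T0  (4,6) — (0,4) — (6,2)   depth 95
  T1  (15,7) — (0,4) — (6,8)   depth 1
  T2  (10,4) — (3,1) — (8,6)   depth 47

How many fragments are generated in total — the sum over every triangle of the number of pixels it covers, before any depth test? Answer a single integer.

T0:
  2·area = 20
  edge (4, 6)→(0, 4): d=(-4,-2) inclusive
  edge (0, 4)→(6, 2): d=(6,-2) inclusive
  edge (6, 2)→(4, 6): d=(-2,4) inclusive
    (4,0)@(9, 1): e=[30,0,-10] → ·  [on edge]
    (1,1)@(3, 3): e=[10,0,10] → #  [on edge]
    (2,1)@(5, 3): e=[14,4,2] → #
    (3,1)@(7, 3): e=[18,8,-6] → ·
    (1,2)@(3, 5): e=[2,12,6] → #
    (2,2)@(5, 5): e=[6,16,-2] → ·
    (1,3)@(3, 7): e=[-6,24,2] → ·
  covered (3 px):
    · · · · · · · · ·
    · # # · · · · · ·
    · # · · · · · · ·
    · · · · · · · · ·
T1:
  2·area = 42  (B↔C swapped to make it positive)
  edge (15, 7)→(6, 8): d=(-9,1) inclusive
  edge (6, 8)→(0, 4): d=(-6,-4) inclusive
  edge (0, 4)→(15, 7): d=(15,3) inclusive
    (1,2)@(3, 5): e=[30,6,6] → #
    (2,2)@(5, 5): e=[28,14,0] → #  [on edge]
    (3,2)@(7, 5): e=[26,22,-6] → ·
    (1,3)@(3, 7): e=[12,-6,36] → ·
    (2,3)@(5, 7): e=[10,2,30] → #
    (3,3)@(7, 7): e=[8,10,24] → #
    (4,3)@(9, 7): e=[6,18,18] → #
    (5,3)@(11, 7): e=[4,26,12] → #
    (6,3)@(13, 7): e=[2,34,6] → #
    (7,3)@(15, 7): e=[0,42,0] → #  [on edge]
    (8,3)@(17, 7): e=[-2,50,-6] → ·
  covered (8 px):
    · · · · · · · · ·
    · · · · · · · · ·
    · # # · · · · · ·
    · · # # # # # # ·
T2:
  2·area = 20  (B↔C swapped to make it positive)
  edge (10, 4)→(8, 6): d=(-2,2) inclusive
  edge (8, 6)→(3, 1): d=(-5,-5) inclusive
  edge (3, 1)→(10, 4): d=(7,3) inclusive
    (1,0)@(3, 1): e=[20,0,0] → #  [on edge]
    (2,0)@(5, 1): e=[16,10,-6] → ·
    (6,0)@(13, 1): e=[0,50,-30] → ·  [on edge]
    (1,1)@(3, 3): e=[16,-10,14] → ·
    (2,1)@(5, 3): e=[12,0,8] → #  [on edge]
    (3,1)@(7, 3): e=[8,10,2] → #
    (4,1)@(9, 3): e=[4,20,-4] → ·
    (5,1)@(11, 3): e=[0,30,-10] → ·  [on edge]
    (2,2)@(5, 5): e=[8,-10,22] → ·
    (3,2)@(7, 5): e=[4,0,16] → #  [on edge]
    (4,2)@(9, 5): e=[0,10,10] → #  [on edge]
    (5,2)@(11, 5): e=[-4,20,4] → ·
    (3,3)@(7, 7): e=[0,-10,30] → ·  [on edge]
    (4,3)@(9, 7): e=[-4,0,24] → ·  [on edge]
    (8,3)@(17, 7): e=[-20,40,0] → ·  [on edge]
  covered (5 px):
    · # · · · · · · ·
    · · # # · · · · ·
    · · · # # · · · ·
    · · · · · · · · ·

Final: 16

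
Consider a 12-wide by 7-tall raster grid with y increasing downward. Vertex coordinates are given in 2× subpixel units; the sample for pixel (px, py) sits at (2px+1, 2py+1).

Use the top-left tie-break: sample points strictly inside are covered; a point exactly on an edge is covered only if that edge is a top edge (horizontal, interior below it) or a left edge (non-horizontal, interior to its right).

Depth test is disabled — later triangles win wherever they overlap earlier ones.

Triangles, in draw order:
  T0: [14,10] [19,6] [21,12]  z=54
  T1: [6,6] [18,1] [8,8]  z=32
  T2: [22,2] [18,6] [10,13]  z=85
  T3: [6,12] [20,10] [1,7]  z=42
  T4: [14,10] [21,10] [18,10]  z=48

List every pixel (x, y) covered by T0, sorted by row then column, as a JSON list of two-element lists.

T0:
  2·area = 38
  edge (14, 10)→(19, 6): d=(5,-4) top-left  bias=+0
  edge (19, 6)→(21, 12): d=(2,6) right/bottom  bias=-1
  edge (21, 12)→(14, 10): d=(-7,-2) top-left  bias=+0
    (9,3)@(19, 7): e=[5,2,31] → █
    (10,3)@(21, 7): e=[13,-10,35] → ·
    (8,4)@(17, 9): e=[7,18,13] → █
    (10,4)@(21, 9): e=[23,-6,21] → ·
    (8,5)@(17, 11): e=[17,22,-1] → ·
    (9,5)@(19, 11): e=[25,10,3] → █
    (10,5)@(21, 11): e=[33,-2,7] → ·
    (9,6)@(19, 13): e=[35,14,-11] → ·
  covered (4 px):
    · · · · · · · · · · · ·
    · · · · · · · · · · · ·
    · · · · · · · · · · · ·
    · · · · · · · · · █ · ·
    · · · · · · · · █ █ · ·
    · · · · · · · · · █ · ·
    · · · · · · · · · · · ·
T1:
  2·area = 34
  edge (6, 6)→(18, 1): d=(12,-5) top-left  bias=+0
  edge (18, 1)→(8, 8): d=(-10,7) right/bottom  bias=-1
  edge (8, 8)→(6, 6): d=(-2,-2) top-left  bias=+0
    (0,0)@(1, 1): e=[-85,119,0] → ·  [on edge]
    (1,1)@(3, 3): e=[-51,85,0] → ·  [on edge]
    (7,1)@(15, 3): e=[9,1,24] → █
    (8,1)@(17, 3): e=[19,-13,28] → ·
    (2,2)@(5, 5): e=[-17,51,0] → ·  [on edge]
    (4,2)@(9, 5): e=[3,23,8] → █
    (5,2)@(11, 5): e=[13,9,12] → █
    (6,2)@(13, 5): e=[23,-5,16] → ·
    (7,2)@(15, 5): e=[33,-19,20] → ·
    (3,3)@(7, 7): e=[17,17,0] → █  [on edge]
    (5,3)@(11, 7): e=[37,-11,8] → ·
    (3,4)@(7, 9): e=[41,-3,-4] → ·
    (4,4)@(9, 9): e=[51,-17,0] → ·  [on edge]
    (5,5)@(11, 11): e=[85,-51,0] → ·  [on edge]
    (6,6)@(13, 13): e=[119,-85,0] → ·  [on edge]
  covered (5 px):
    · · · · · · · · · · · ·
    · · · · · · · █ · · · ·
    · · · · █ █ · · · · · ·
    · · · █ █ · · · · · · ·
    · · · · · · · · · · · ·
    · · · · · · · · · · · ·
    · · · · · · · · · · · ·
T2:
  2·area = 4
  edge (22, 2)→(18, 6): d=(-4,4) right/bottom  bias=-1
  edge (18, 6)→(10, 13): d=(-8,7) right/bottom  bias=-1
  edge (10, 13)→(22, 2): d=(12,-11) top-left  bias=+0
    (11,0)@(23, 1): e=[0,5,-1] → ·  [on edge]
    (10,1)@(21, 3): e=[0,3,1] → ·  [on edge]
    (9,2)@(19, 5): e=[0,1,3] → ·  [on edge]
    (8,3)@(17, 7): e=[0,-1,5] → ·  [on edge]
    (7,4)@(15, 9): e=[0,-3,7] → ·  [on edge]
    (6,5)@(13, 11): e=[0,-5,9] → ·  [on edge]
    (5,6)@(11, 13): e=[0,-7,11] → ·  [on edge]
  covered (0 px):
    · · · · · · · · · · · ·
    · · · · · · · · · · · ·
    · · · · · · · · · · · ·
    · · · · · · · · · · · ·
    · · · · · · · · · · · ·
    · · · · · · · · · · · ·
    · · · · · · · · · · · ·
T3:
  2·area = 80  (B↔C swapped to make it positive)
  edge (6, 12)→(1, 7): d=(-5,-5) top-left  bias=+0
  edge (1, 7)→(20, 10): d=(19,3) right/bottom  bias=-1
  edge (20, 10)→(6, 12): d=(-14,2) right/bottom  bias=-1
    (0,3)@(1, 7): e=[0,0,80] → ·  [on edge]
    (1,4)@(3, 9): e=[0,32,48] → █  [on edge]
    (2,4)@(5, 9): e=[10,26,44] → █
    (3,4)@(7, 9): e=[20,20,40] → █
    (4,4)@(9, 9): e=[30,14,36] → █
    (5,4)@(11, 9): e=[40,8,32] → █
    (6,4)@(13, 9): e=[50,2,28] → █
    (7,4)@(15, 9): e=[60,-4,24] → ·
    (1,5)@(3, 11): e=[-10,70,20] → ·
    (2,5)@(5, 11): e=[0,64,16] → █  [on edge]
    (6,5)@(13, 11): e=[40,40,0] → ·  [on edge]
    (2,6)@(5, 13): e=[-10,102,-12] → ·
    (3,6)@(7, 13): e=[0,96,-16] → ·  [on edge]
  covered (10 px):
    · · · · · · · · · · · ·
    · · · · · · · · · · · ·
    · · · · · · · · · · · ·
    · · · · · · · · · · · ·
    · █ █ █ █ █ █ · · · · ·
    · · █ █ █ █ · · · · · ·
    · · · · · · · · · · · ·
T4:
  degenerate (2·area = 0) — covers nothing

Result: [[9,3],[8,4],[9,4],[9,5]]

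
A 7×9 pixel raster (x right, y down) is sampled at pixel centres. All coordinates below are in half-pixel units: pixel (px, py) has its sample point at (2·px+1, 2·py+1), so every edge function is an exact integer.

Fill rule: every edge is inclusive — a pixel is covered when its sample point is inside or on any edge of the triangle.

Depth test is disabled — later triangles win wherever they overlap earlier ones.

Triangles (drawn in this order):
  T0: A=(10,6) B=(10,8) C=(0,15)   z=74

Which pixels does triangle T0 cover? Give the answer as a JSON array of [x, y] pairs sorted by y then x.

T0:
  2·area = 20
  edge (10, 6)→(10, 8): d=(0,2) inclusive
  edge (10, 8)→(0, 15): d=(-10,7) inclusive
  edge (0, 15)→(10, 6): d=(10,-9) inclusive
    (4,3)@(9, 7): e=[2,17,1] → #
    (5,3)@(11, 7): e=[-2,3,19] → ·
    (3,4)@(7, 9): e=[6,11,3] → #
    (4,4)@(9, 9): e=[2,-3,21] → ·
    (2,5)@(5, 11): e=[10,5,5] → #
    (3,5)@(7, 11): e=[6,-9,23] → ·
    (2,6)@(5, 13): e=[10,-15,25] → ·
  covered (3 px):
    · · · · · · ·
    · · · · · · ·
    · · · · · · ·
    · · · · # · ·
    · · · # · · ·
    · · # · · · ·
    · · · · · · ·
    · · · · · · ·
    · · · · · · ·

Final: [[4,3],[3,4],[2,5]]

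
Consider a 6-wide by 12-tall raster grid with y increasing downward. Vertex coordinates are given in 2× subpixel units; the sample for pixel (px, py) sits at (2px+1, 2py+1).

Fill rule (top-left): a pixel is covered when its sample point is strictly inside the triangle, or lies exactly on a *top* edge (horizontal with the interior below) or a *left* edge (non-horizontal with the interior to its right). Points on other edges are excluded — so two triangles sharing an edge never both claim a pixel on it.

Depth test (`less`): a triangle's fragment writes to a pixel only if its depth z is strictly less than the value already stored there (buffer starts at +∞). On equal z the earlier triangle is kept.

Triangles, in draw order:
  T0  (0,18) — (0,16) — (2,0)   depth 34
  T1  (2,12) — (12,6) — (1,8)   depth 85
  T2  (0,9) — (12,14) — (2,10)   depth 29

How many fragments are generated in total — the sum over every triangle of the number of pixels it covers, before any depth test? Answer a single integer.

T0:
  2·area = 4
  edge (0, 18)→(0, 16): d=(0,-2) top-left  bias=+0
  edge (0, 16)→(2, 0): d=(2,-16) top-left  bias=+0
  edge (2, 0)→(0, 18): d=(-2,18) right/bottom  bias=-1
    (0,4)@(1, 9): e=[2,2,0] → ·  [on edge]
  covered (0 px):
    · · · · · ·
    · · · · · ·
    · · · · · ·
    · · · · · ·
    · · · · · ·
    · · · · · ·
    · · · · · ·
    · · · · · ·
    · · · · · ·
    · · · · · ·
    · · · · · ·
    · · · · · ·
T1:
  2·area = 46  (B↔C swapped to make it positive)
  edge (2, 12)→(1, 8): d=(-1,-4) top-left  bias=+0
  edge (1, 8)→(12, 6): d=(11,-2) top-left  bias=+0
  edge (12, 6)→(2, 12): d=(-10,6) right/bottom  bias=-1
    (3,3)@(7, 7): e=[25,1,20] → #
    (4,3)@(9, 7): e=[33,5,8] → #
    (5,3)@(11, 7): e=[41,9,-4] → ·
    (1,4)@(3, 9): e=[7,15,24] → #
    (2,4)@(5, 9): e=[15,19,12] → #
    (3,4)@(7, 9): e=[23,23,0] → ·  [on edge]
    (4,4)@(9, 9): e=[31,27,-12] → ·
    (1,5)@(3, 11): e=[5,37,4] → #
    (2,5)@(5, 11): e=[13,41,-8] → ·
    (1,6)@(3, 13): e=[3,59,-16] → ·
  covered (5 px):
    · · · · · ·
    · · · · · ·
    · · · · · ·
    · · · # # ·
    · # # · · ·
    · # · · · ·
    · · · · · ·
    · · · · · ·
    · · · · · ·
    · · · · · ·
    · · · · · ·
    · · · · · ·
T2:
  2·area = 2
  edge (0, 9)→(12, 14): d=(12,5) right/bottom  bias=-1
  edge (12, 14)→(2, 10): d=(-10,-4) top-left  bias=+0
  edge (2, 10)→(0, 9): d=(-2,-1) top-left  bias=+0
  covered (0 px):
    · · · · · ·
    · · · · · ·
    · · · · · ·
    · · · · · ·
    · · · · · ·
    · · · · · ·
    · · · · · ·
    · · · · · ·
    · · · · · ·
    · · · · · ·
    · · · · · ·
    · · · · · ·

Final: 5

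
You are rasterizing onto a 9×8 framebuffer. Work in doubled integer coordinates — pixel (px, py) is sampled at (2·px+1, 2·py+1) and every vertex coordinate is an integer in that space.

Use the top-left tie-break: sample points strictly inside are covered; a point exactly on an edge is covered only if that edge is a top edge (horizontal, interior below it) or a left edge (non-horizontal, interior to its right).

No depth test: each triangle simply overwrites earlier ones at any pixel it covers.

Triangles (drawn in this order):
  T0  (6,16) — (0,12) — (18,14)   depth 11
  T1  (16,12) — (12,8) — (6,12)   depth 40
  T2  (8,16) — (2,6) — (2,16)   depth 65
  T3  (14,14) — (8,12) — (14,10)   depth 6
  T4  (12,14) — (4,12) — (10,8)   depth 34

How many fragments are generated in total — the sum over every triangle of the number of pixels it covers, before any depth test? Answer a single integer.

T0:
  2·area = 60
  edge (6, 16)→(0, 12): d=(-6,-4) top-left  bias=+0
  edge (0, 12)→(18, 14): d=(18,2) right/bottom  bias=-1
  edge (18, 14)→(6, 16): d=(-12,2) right/bottom  bias=-1
    (1,6)@(3, 13): e=[6,12,42] → X
    (2,6)@(5, 13): e=[14,8,38] → X
    (3,6)@(7, 13): e=[22,4,34] → X
    (4,6)@(9, 13): e=[30,0,30] → .  [on edge]
    (1,7)@(3, 15): e=[-6,48,18] → .
    (2,7)@(5, 15): e=[2,44,14] → X
    (4,7)@(9, 15): e=[18,36,6] → X
    (5,7)@(11, 15): e=[26,32,2] → X
    (6,7)@(13, 15): e=[34,28,-2] → .
  covered (7 px):
    . . . . . . . . .
    . . . . . . . . .
    . . . . . . . . .
    . . . . . . . . .
    . . . . . . . . .
    . . . . . . . . .
    . X X X . . . . .
    . . X X X X . . .
T1:
  2·area = 40  (B↔C swapped to make it positive)
  edge (16, 12)→(6, 12): d=(-10,0) right/bottom  bias=-1
  edge (6, 12)→(12, 8): d=(6,-4) top-left  bias=+0
  edge (12, 8)→(16, 12): d=(4,4) right/bottom  bias=-1
    (2,0)@(5, 1): e=[110,-70,0] → .  [on edge]
    (3,1)@(7, 3): e=[90,-50,0] → .  [on edge]
    (4,2)@(9, 5): e=[70,-30,0] → .  [on edge]
    (5,3)@(11, 7): e=[50,-10,0] → .  [on edge]
    (5,4)@(11, 9): e=[30,2,8] → X
    (6,4)@(13, 9): e=[30,10,0] → .  [on edge]
    (4,5)@(9, 11): e=[10,6,24] → X
    (6,5)@(13, 11): e=[10,22,8] → X
    (7,5)@(15, 11): e=[10,30,0] → .  [on edge]
    (4,6)@(9, 13): e=[-10,18,32] → .
    (5,6)@(11, 13): e=[-10,26,24] → .
    (6,6)@(13, 13): e=[-10,34,16] → .
    (8,6)@(17, 13): e=[-10,50,0] → .  [on edge]
  covered (4 px):
    . . . . . . . . .
    . . . . . . . . .
    . . . . . . . . .
    . . . . . . . . .
    . . . . . X . . .
    . . . . X X X . .
    . . . . . . . . .
    . . . . . . . . .
T2:
  2·area = 60  (B↔C swapped to make it positive)
  edge (8, 16)→(2, 16): d=(-6,0) right/bottom  bias=-1
  edge (2, 16)→(2, 6): d=(0,-10) top-left  bias=+0
  edge (2, 6)→(8, 16): d=(6,10) right/bottom  bias=-1
    (1,4)@(3, 9): e=[42,10,8] → X
    (2,4)@(5, 9): e=[42,30,-12] → .
    (1,5)@(3, 11): e=[30,10,20] → X
    (2,5)@(5, 11): e=[30,30,0] → .  [on edge]
    (1,6)@(3, 13): e=[18,10,32] → X
    (2,6)@(5, 13): e=[18,30,12] → X
    (3,6)@(7, 13): e=[18,50,-8] → .
    (1,7)@(3, 15): e=[6,10,44] → X
    (3,7)@(7, 15): e=[6,50,4] → X
    (4,7)@(9, 15): e=[6,70,-16] → .
  covered (7 px):
    . . . . . . . . .
    . . . . . . . . .
    . . . . . . . . .
    . . . . . . . . .
    . X . . . . . . .
    . X . . . . . . .
    . X X . . . . . .
    . X X X . . . . .
T3:
  2·area = 24
  edge (14, 14)→(8, 12): d=(-6,-2) top-left  bias=+0
  edge (8, 12)→(14, 10): d=(6,-2) top-left  bias=+0
  edge (14, 10)→(14, 14): d=(0,4) right/bottom  bias=-1
    (8,4)@(17, 9): e=[36,0,-12] → .  [on edge]
    (2,5)@(5, 11): e=[0,-12,36] → .  [on edge]
    (5,5)@(11, 11): e=[12,0,12] → X  [on edge]
    (6,5)@(13, 11): e=[16,4,4] → X
    (7,5)@(15, 11): e=[20,8,-4] → .
    (2,6)@(5, 13): e=[-12,0,36] → .  [on edge]
    (5,6)@(11, 13): e=[0,12,12] → X  [on edge]
    (7,6)@(15, 13): e=[8,20,-4] → .
    (5,7)@(11, 15): e=[-12,24,12] → .
    (6,7)@(13, 15): e=[-8,28,4] → .
    (8,7)@(17, 15): e=[0,36,-12] → .  [on edge]
  covered (4 px):
    . . . . . . . . .
    . . . . . . . . .
    . . . . . . . . .
    . . . . . . . . .
    . . . . . . . . .
    . . . . . X X . .
    . . . . . X X . .
    . . . . . . . . .
T4:
  2·area = 44
  edge (12, 14)→(4, 12): d=(-8,-2) top-left  bias=+0
  edge (4, 12)→(10, 8): d=(6,-4) top-left  bias=+0
  edge (10, 8)→(12, 14): d=(2,6) right/bottom  bias=-1
    (4,2)@(9, 5): e=[66,-22,0] → .  [on edge]
    (4,4)@(9, 9): e=[34,2,8] → X
    (5,4)@(11, 9): e=[38,10,-4] → .
    (3,5)@(7, 11): e=[14,6,24] → X
    (5,5)@(11, 11): e=[22,22,0] → .  [on edge]
    (3,6)@(7, 13): e=[-2,18,28] → .
    (4,6)@(9, 13): e=[2,26,16] → X
    (5,6)@(11, 13): e=[6,34,4] → X
    (6,6)@(13, 13): e=[10,42,-8] → .
    (4,7)@(9, 15): e=[-14,38,20] → .
    (5,7)@(11, 15): e=[-10,46,8] → .
  covered (5 px):
    . . . . . . . . .
    . . . . . . . . .
    . . . . . . . . .
    . . . . . . . . .
    . . . . X . . . .
    . . . X X . . . .
    . . . . X X . . .
    . . . . . . . . .

Final: 27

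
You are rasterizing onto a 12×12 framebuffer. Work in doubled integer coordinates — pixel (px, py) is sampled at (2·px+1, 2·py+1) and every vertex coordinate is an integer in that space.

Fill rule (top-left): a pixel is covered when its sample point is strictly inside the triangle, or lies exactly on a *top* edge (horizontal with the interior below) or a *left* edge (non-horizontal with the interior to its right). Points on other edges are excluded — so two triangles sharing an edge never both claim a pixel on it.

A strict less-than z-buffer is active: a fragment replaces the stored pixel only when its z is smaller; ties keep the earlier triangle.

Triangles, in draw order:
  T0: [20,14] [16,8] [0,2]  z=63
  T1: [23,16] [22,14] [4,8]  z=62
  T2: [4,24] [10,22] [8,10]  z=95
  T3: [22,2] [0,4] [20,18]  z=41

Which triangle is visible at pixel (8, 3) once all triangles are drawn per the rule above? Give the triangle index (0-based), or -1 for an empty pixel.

T0:
  2·area = 72  (B↔C swapped to make it positive)
  edge (20, 14)→(0, 2): d=(-20,-12) top-left  bias=+0
  edge (0, 2)→(16, 8): d=(16,6) right/bottom  bias=-1
  edge (16, 8)→(20, 14): d=(4,6) right/bottom  bias=-1
    (2,2)@(5, 5): e=[0,18,54] → X  [on edge]
    (3,2)@(7, 5): e=[24,6,42] → X
    (4,2)@(9, 5): e=[48,-6,30] → .
    (2,3)@(5, 7): e=[-40,50,62] → .
    (3,3)@(7, 7): e=[-16,38,50] → .
    (4,3)@(9, 7): e=[8,26,38] → X
    (5,3)@(11, 7): e=[32,14,26] → X
    (6,3)@(13, 7): e=[56,2,14] → X
    (7,3)@(15, 7): e=[80,-10,2] → .
    (4,4)@(9, 9): e=[-32,58,46] → .
    (5,4)@(11, 9): e=[-8,46,34] → .
    (6,4)@(13, 9): e=[16,34,22] → X
    (7,5)@(15, 11): e=[0,54,18] → X  [on edge]
  covered (10 px):
    . . . . . . . . . . . .
    . . . . . . . . . . . .
    . . X X . . . . . . . .
    . . . . X X X . . . . .
    . . . . . . X X . . . .
    . . . . . . . X X . . .
    . . . . . . . . . X . .
    . . . . . . . . . . . .
    . . . . . . . . . . . .
    . . . . . . . . . . . .
    . . . . . . . . . . . .
    . . . . . . . . . . . .
T1:
  2·area = 30  (B↔C swapped to make it positive)
  edge (23, 16)→(4, 8): d=(-19,-8) top-left  bias=+0
  edge (4, 8)→(22, 14): d=(18,6) right/bottom  bias=-1
  edge (22, 14)→(23, 16): d=(1,2) right/bottom  bias=-1
    (0,3)@(1, 7): e=[-5,0,35] → .  [on edge]
    (3,4)@(7, 9): e=[5,0,25] → .  [on edge]
    (6,5)@(13, 11): e=[15,0,15] → .  [on edge]
    (8,6)@(17, 13): e=[9,12,9] → X
    (9,6)@(19, 13): e=[25,0,5] → .  [on edge]
    (8,7)@(17, 15): e=[-29,48,11] → .
    (10,7)@(21, 15): e=[3,24,3] → X
    (11,7)@(23, 15): e=[19,12,-1] → .
    (10,8)@(21, 17): e=[-35,60,5] → .
  covered (2 px):
    . . . . . . . . . . . .
    . . . . . . . . . . . .
    . . . . . . . . . . . .
    . . . . . . . . . . . .
    . . . . . . . . . . . .
    . . . . . . . . . . . .
    . . . . . . . . X . . .
    . . . . . . . . . . X .
    . . . . . . . . . . . .
    . . . . . . . . . . . .
    . . . . . . . . . . . .
    . . . . . . . . . . . .
T2:
  2·area = 76  (B↔C swapped to make it positive)
  edge (4, 24)→(8, 10): d=(4,-14) top-left  bias=+0
  edge (8, 10)→(10, 22): d=(2,12) right/bottom  bias=-1
  edge (10, 22)→(4, 24): d=(-6,2) right/bottom  bias=-1
    (3,7)@(7, 15): e=[6,22,48] → X
    (4,7)@(9, 15): e=[34,-2,44] → .
    (3,8)@(7, 17): e=[14,26,36] → X
    (4,8)@(9, 17): e=[42,2,32] → X
    (5,8)@(11, 17): e=[70,-22,28] → .
    (3,9)@(7, 19): e=[22,30,24] → X
    (5,9)@(11, 19): e=[78,-18,16] → .
    (9,9)@(19, 19): e=[190,-114,0] → .  [on edge]
    (2,10)@(5, 21): e=[2,58,16] → X
    (5,10)@(11, 21): e=[86,-14,4] → .
    (6,10)@(13, 21): e=[114,-38,0] → .  [on edge]
    (2,11)@(5, 23): e=[10,62,4] → X
    (3,11)@(7, 23): e=[38,38,0] → .  [on edge]
  covered (9 px):
    . . . . . . . . . . . .
    . . . . . . . . . . . .
    . . . . . . . . . . . .
    . . . . . . . . . . . .
    . . . . . . . . . . . .
    . . . . . . . . . . . .
    . . . . . . . . . . . .
    . . . X . . . . . . . .
    . . . X X . . . . . . .
    . . . X X . . . . . . .
    . . X X X . . . . . . .
    . . X . . . . . . . . .
T3:
  2·area = 348  (B↔C swapped to make it positive)
  edge (22, 2)→(20, 18): d=(-2,16) right/bottom  bias=-1
  edge (20, 18)→(0, 4): d=(-20,-14) top-left  bias=+0
  edge (0, 4)→(22, 2): d=(22,-2) top-left  bias=+0
    (5,1)@(11, 3): e=[174,174,0] → X  [on edge]
    (6,1)@(13, 3): e=[142,202,4] → X
    (7,1)@(15, 3): e=[110,230,8] → X
    (8,1)@(17, 3): e=[78,258,12] → X
    (9,1)@(19, 3): e=[46,286,16] → X
    (10,1)@(21, 3): e=[14,314,20] → X
    (11,1)@(23, 3): e=[-18,342,24] → .
    (1,2)@(3, 5): e=[298,22,28] → X
    (2,2)@(5, 5): e=[266,50,32] → X
    (3,2)@(7, 5): e=[234,78,36] → X
    (4,2)@(9, 5): e=[202,106,40] → X
    (11,2)@(23, 5): e=[-22,302,68] → .
  covered (44 px):
    . . . . . . . . . . . .
    . . . . . X X X X X X .
    . X X X X X X X X X X .
    . . X X X X X X X X X .
    . . . . X X X X X X X .
    . . . . . X X X X X . .
    . . . . . . X X X X . .
    . . . . . . . . X X . .
    . . . . . . . . . X . .
    . . . . . . . . . . . .
    . . . . . . . . . . . .
    . . . . . . . . . . . .

Z-buffer (winner per pixel, '.' = empty):
  . . . . . . . . . . . .
  . . . . . 3 3 3 3 3 3 .
  . 3 3 3 3 3 3 3 3 3 3 .
  . . 3 3 3 3 3 3 3 3 3 .
  . . . . 3 3 3 3 3 3 3 .
  . . . . . 3 3 3 3 3 . .
  . . . . . . 3 3 3 3 . .
  . . . 2 . . . . 3 3 1 .
  . . . 2 2 . . . . 3 . .
  . . . 2 2 . . . . . . .
  . . 2 2 2 . . . . . . .
  . . 2 . . . . . . . . .

Answer: 3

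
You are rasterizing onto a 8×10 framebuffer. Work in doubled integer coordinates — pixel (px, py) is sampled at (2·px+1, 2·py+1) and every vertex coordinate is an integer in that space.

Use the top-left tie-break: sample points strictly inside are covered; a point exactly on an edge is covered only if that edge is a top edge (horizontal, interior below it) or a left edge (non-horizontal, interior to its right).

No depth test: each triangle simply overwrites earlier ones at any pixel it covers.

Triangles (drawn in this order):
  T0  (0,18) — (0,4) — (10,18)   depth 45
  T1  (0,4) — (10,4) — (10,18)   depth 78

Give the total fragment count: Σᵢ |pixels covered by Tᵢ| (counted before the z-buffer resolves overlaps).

T0:
  2·area = 140
  edge (0, 18)→(0, 4): d=(0,-14) top-left  bias=+0
  edge (0, 4)→(10, 18): d=(10,14) right/bottom  bias=-1
  edge (10, 18)→(0, 18): d=(-10,0) right/bottom  bias=-1
    (0,3)@(1, 7): e=[14,16,110] → █
    (1,3)@(3, 7): e=[42,-12,110] → ·
    (0,4)@(1, 9): e=[14,36,90] → █
    (1,4)@(3, 9): e=[42,8,90] → █
    (2,4)@(5, 9): e=[70,-20,90] → ·
    (0,5)@(1, 11): e=[14,56,70] → █
    (2,5)@(5, 11): e=[70,0,70] → ·  [on edge]
    (0,6)@(1, 13): e=[14,76,50] → █
    (2,6)@(5, 13): e=[70,20,50] → █
    (3,6)@(7, 13): e=[98,-8,50] → ·
    (0,7)@(1, 15): e=[14,96,30] → █
    (3,7)@(7, 15): e=[98,12,30] → █
  covered (17 px):
    · · · · · · · ·
    · · · · · · · ·
    · · · · · · · ·
    █ · · · · · · ·
    █ █ · · · · · ·
    █ █ · · · · · ·
    █ █ █ · · · · ·
    █ █ █ █ · · · ·
    █ █ █ █ █ · · ·
    · · · · · · · ·
T1:
  2·area = 140
  edge (0, 4)→(10, 4): d=(10,0) top-left  bias=+0
  edge (10, 4)→(10, 18): d=(0,14) right/bottom  bias=-1
  edge (10, 18)→(0, 4): d=(-10,-14) top-left  bias=+0
    (0,2)@(1, 5): e=[10,126,4] → █
    (1,2)@(3, 5): e=[10,98,32] → █
    (2,2)@(5, 5): e=[10,70,60] → █
    (3,2)@(7, 5): e=[10,42,88] → █
    (4,2)@(9, 5): e=[10,14,116] → █
    (5,2)@(11, 5): e=[10,-14,144] → ·
    (0,3)@(1, 7): e=[30,126,-16] → ·
    (1,3)@(3, 7): e=[30,98,12] → █
    (5,3)@(11, 7): e=[30,-14,124] → ·
    (1,4)@(3, 9): e=[50,98,-8] → ·
    (2,4)@(5, 9): e=[50,70,20] → █
    (5,4)@(11, 9): e=[50,-14,104] → ·
    (2,5)@(5, 11): e=[70,70,0] → █  [on edge]
  covered (18 px):
    · · · · · · · ·
    · · · · · · · ·
    █ █ █ █ █ · · ·
    · █ █ █ █ · · ·
    · · █ █ █ · · ·
    · · █ █ █ · · ·
    · · · █ █ · · ·
    · · · · █ · · ·
    · · · · · · · ·
    · · · · · · · ·

Result: 35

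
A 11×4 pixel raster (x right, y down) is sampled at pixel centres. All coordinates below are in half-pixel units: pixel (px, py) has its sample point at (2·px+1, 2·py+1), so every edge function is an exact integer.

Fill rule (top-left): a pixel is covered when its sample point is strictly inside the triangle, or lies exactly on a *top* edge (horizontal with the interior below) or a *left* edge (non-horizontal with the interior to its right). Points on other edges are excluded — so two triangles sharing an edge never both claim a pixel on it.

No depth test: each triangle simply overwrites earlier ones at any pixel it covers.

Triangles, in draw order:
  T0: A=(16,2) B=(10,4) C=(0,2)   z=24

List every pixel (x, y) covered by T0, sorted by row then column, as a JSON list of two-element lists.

T0:
  2·area = 32
  edge (16, 2)→(10, 4): d=(-6,2) right/bottom  bias=-1
  edge (10, 4)→(0, 2): d=(-10,-2) top-left  bias=+0
  edge (0, 2)→(16, 2): d=(16,0) top-left  bias=+0
    (9,0)@(19, 1): e=[0,48,-16] → .  [on edge]
    (2,1)@(5, 3): e=[16,0,16] → X  [on edge]
    (3,1)@(7, 3): e=[12,4,16] → X
    (4,1)@(9, 3): e=[8,8,16] → X
    (5,1)@(11, 3): e=[4,12,16] → X
    (6,1)@(13, 3): e=[0,16,16] → .  [on edge]
    (2,2)@(5, 5): e=[4,-20,48] → .
    (3,2)@(7, 5): e=[0,-16,48] → .  [on edge]
    (4,2)@(9, 5): e=[-4,-12,48] → .
    (5,2)@(11, 5): e=[-8,-8,48] → .
    (7,2)@(15, 5): e=[-16,0,48] → .  [on edge]
    (0,3)@(1, 7): e=[0,-48,80] → .  [on edge]
  covered (4 px):
    . . . . . . . . . . .
    . . X X X X . . . . .
    . . . . . . . . . . .
    . . . . . . . . . . .

Result: [[2,1],[3,1],[4,1],[5,1]]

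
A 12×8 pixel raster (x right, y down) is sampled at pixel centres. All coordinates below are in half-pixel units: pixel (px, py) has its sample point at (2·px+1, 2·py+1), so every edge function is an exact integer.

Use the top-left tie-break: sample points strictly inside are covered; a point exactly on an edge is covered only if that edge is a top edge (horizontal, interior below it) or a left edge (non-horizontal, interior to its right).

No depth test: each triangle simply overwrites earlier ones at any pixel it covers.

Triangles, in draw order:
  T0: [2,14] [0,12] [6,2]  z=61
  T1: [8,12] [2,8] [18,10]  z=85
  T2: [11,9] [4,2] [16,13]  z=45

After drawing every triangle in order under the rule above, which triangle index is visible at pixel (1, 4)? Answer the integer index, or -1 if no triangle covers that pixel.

T0:
  2·area = 32
  edge (2, 14)→(0, 12): d=(-2,-2) top-left  bias=+0
  edge (0, 12)→(6, 2): d=(6,-10) top-left  bias=+0
  edge (6, 2)→(2, 14): d=(-4,12) right/bottom  bias=-1
    (2,2)@(5, 5): e=[24,8,0] → .  [on edge]
    (1,3)@(3, 7): e=[16,0,16] → X  [on edge]
    (2,3)@(5, 7): e=[20,20,-8] → .
    (1,4)@(3, 9): e=[12,12,8] → X
    (2,4)@(5, 9): e=[16,32,-16] → .
    (0,5)@(1, 11): e=[4,4,24] → X
    (1,5)@(3, 11): e=[8,24,0] → .  [on edge]
    (0,6)@(1, 13): e=[0,16,16] → X  [on edge]
    (1,6)@(3, 13): e=[4,36,-8] → .
    (0,7)@(1, 15): e=[-4,28,8] → .
    (1,7)@(3, 15): e=[0,48,-16] → .  [on edge]
  covered (4 px):
    . . . . . . . . . . . .
    . . . . . . . . . . . .
    . . . . . . . . . . . .
    . X . . . . . . . . . .
    . X . . . . . . . . . .
    X . . . . . . . . . . .
    X . . . . . . . . . . .
    . . . . . . . . . . . .
T1:
  2·area = 52
  edge (8, 12)→(2, 8): d=(-6,-4) top-left  bias=+0
  edge (2, 8)→(18, 10): d=(16,2) right/bottom  bias=-1
  edge (18, 10)→(8, 12): d=(-10,2) right/bottom  bias=-1
    (2,4)@(5, 9): e=[6,10,36] → X
    (3,4)@(7, 9): e=[14,6,32] → X
    (4,4)@(9, 9): e=[22,2,28] → X
    (5,4)@(11, 9): e=[30,-2,24] → .
    (11,4)@(23, 9): e=[78,-26,0] → .  [on edge]
    (2,5)@(5, 11): e=[-6,42,16] → .
    (3,5)@(7, 11): e=[2,38,12] → X
    (5,5)@(11, 11): e=[18,30,4] → X
    (6,5)@(13, 11): e=[26,26,0] → .  [on edge]
    (1,6)@(3, 13): e=[-26,78,0] → .  [on edge]
    (3,6)@(7, 13): e=[-10,70,-8] → .
    (4,6)@(9, 13): e=[-2,66,-12] → .
  covered (6 px):
    . . . . . . . . . . . .
    . . . . . . . . . . . .
    . . . . . . . . . . . .
    . . . . . . . . . . . .
    . . X X X . . . . . . .
    . . . X X X . . . . . .
    . . . . . . . . . . . .
    . . . . . . . . . . . .
T2:
  2·area = 7
  edge (11, 9)→(4, 2): d=(-7,-7) top-left  bias=+0
  edge (4, 2)→(16, 13): d=(12,11) right/bottom  bias=-1
  edge (16, 13)→(11, 9): d=(-5,-4) top-left  bias=+0
    (0,0)@(1, 1): e=[-14,21,0] → .  [on edge]
    (1,0)@(3, 1): e=[0,-1,8] → .  [on edge]
    (2,1)@(5, 3): e=[0,1,6] → X  [on edge]
    (3,1)@(7, 3): e=[14,-21,14] → .
    (2,2)@(5, 5): e=[-14,25,-4] → .
    (3,2)@(7, 5): e=[0,3,4] → X  [on edge]
    (4,2)@(9, 5): e=[14,-19,12] → .
    (3,3)@(7, 7): e=[-14,27,-6] → .
    (4,3)@(9, 7): e=[0,5,2] → X  [on edge]
    (5,3)@(11, 7): e=[14,-17,10] → .
    (4,4)@(9, 9): e=[-14,29,-8] → .
    (5,4)@(11, 9): e=[0,7,0] → X  [on edge]
    (6,5)@(13, 11): e=[0,9,-2] → .  [on edge]
    (7,6)@(15, 13): e=[0,11,-4] → .  [on edge]
    (8,7)@(17, 15): e=[0,13,-6] → .  [on edge]
  covered (4 px):
    . . . . . . . . . . . .
    . . X . . . . . . . . .
    . . . X . . . . . . . .
    . . . . X . . . . . . .
    . . . . . X . . . . . .
    . . . . . . . . . . . .
    . . . . . . . . . . . .
    . . . . . . . . . . . .

Z-buffer (winner per pixel, '.' = empty):
  . . . . . . . . . . . .
  . . 2 . . . . . . . . .
  . . . 2 . . . . . . . .
  . 0 . . 2 . . . . . . .
  . 0 1 1 1 2 . . . . . .
  0 . . 1 1 1 . . . . . .
  0 . . . . . . . . . . .
  . . . . . . . . . . . .

Result: 0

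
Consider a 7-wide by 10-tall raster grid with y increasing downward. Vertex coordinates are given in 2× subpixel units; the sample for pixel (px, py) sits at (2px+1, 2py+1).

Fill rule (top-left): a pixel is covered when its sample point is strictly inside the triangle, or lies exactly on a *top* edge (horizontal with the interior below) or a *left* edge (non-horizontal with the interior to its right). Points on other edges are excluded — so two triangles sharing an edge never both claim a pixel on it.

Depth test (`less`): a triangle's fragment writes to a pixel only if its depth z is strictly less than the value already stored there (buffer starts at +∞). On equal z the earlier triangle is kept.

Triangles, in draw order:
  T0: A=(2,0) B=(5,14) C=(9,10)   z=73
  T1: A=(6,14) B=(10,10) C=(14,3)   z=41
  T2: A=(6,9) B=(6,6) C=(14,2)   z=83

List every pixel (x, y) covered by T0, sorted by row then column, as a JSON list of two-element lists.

T0:
  2·area = 68  (B↔C swapped to make it positive)
  edge (2, 0)→(9, 10): d=(7,10) right/bottom  bias=-1
  edge (9, 10)→(5, 14): d=(-4,4) right/bottom  bias=-1
  edge (5, 14)→(2, 0): d=(-3,-14) top-left  bias=+0
    (1,1)@(3, 3): e=[11,52,5] → X
    (2,1)@(5, 3): e=[-9,44,33] → .
    (1,2)@(3, 5): e=[25,44,-1] → .
    (2,2)@(5, 5): e=[5,36,27] → X
    (3,2)@(7, 5): e=[-15,28,55] → .
    (2,3)@(5, 7): e=[19,28,21] → X
    (3,3)@(7, 7): e=[-1,20,49] → .
    (2,4)@(5, 9): e=[33,20,15] → X
    (3,4)@(7, 9): e=[13,12,43] → X
    (4,4)@(9, 9): e=[-7,4,71] → .
    (2,5)@(5, 11): e=[47,12,9] → X
    (4,5)@(9, 11): e=[7,-4,65] → .
  covered (8 px):
    . . . . . . .
    . X . . . . .
    . . X . . . .
    . . X . . . .
    . . X X . . .
    . . X X . . .
    . . X . . . .
    . . . . . . .
    . . . . . . .
    . . . . . . .
T1:
  2·area = 12  (B↔C swapped to make it positive)
  edge (6, 14)→(14, 3): d=(8,-11) top-left  bias=+0
  edge (14, 3)→(10, 10): d=(-4,7) right/bottom  bias=-1
  edge (10, 10)→(6, 14): d=(-4,4) right/bottom  bias=-1
    (6,3)@(13, 7): e=[21,-9,0] → .  [on edge]
    (5,4)@(11, 9): e=[15,-3,0] → .  [on edge]
    (4,5)@(9, 11): e=[9,3,0] → .  [on edge]
    (3,6)@(7, 13): e=[3,9,0] → .  [on edge]
    (2,7)@(5, 15): e=[-3,15,0] → .  [on edge]
    (1,8)@(3, 17): e=[-9,21,0] → .  [on edge]
    (0,9)@(1, 19): e=[-15,27,0] → .  [on edge]
  covered (0 px):
    . . . . . . .
    . . . . . . .
    . . . . . . .
    . . . . . . .
    . . . . . . .
    . . . . . . .
    . . . . . . .
    . . . . . . .
    . . . . . . .
    . . . . . . .
T2:
  2·area = 24
  edge (6, 9)→(6, 6): d=(0,-3) top-left  bias=+0
  edge (6, 6)→(14, 2): d=(8,-4) top-left  bias=+0
  edge (14, 2)→(6, 9): d=(-8,7) right/bottom  bias=-1
    (4,2)@(9, 5): e=[9,4,11] → X
    (5,2)@(11, 5): e=[15,12,-3] → .
    (3,3)@(7, 7): e=[3,12,9] → X
    (4,3)@(9, 7): e=[9,20,-5] → .
    (3,4)@(7, 9): e=[3,28,-7] → .
  covered (2 px):
    . . . . . . .
    . . . . . . .
    . . . . X . .
    . . . X . . .
    . . . . . . .
    . . . . . . .
    . . . . . . .
    . . . . . . .
    . . . . . . .
    . . . . . . .

Answer: [[1,1],[2,2],[2,3],[2,4],[3,4],[2,5],[3,5],[2,6]]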